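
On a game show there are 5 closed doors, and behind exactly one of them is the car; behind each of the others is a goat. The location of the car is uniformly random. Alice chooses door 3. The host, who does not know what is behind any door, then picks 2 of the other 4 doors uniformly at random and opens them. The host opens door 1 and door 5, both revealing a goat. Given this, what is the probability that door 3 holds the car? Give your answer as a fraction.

Condition on the true location of the car.
If it is behind either of doors 1 and 5 (prior 1/5 each): that door was opened and seen not to hold the prize — ruled out; weight (1/5)·0 = 0 each.
If it is behind any of doors 2, 3, and 4 (prior 1/5 each): the host picks exactly this set with probability 1/6 regardless, and none is the prize; weight (1/5)·(1/6) = 1/30 each.
The weights sum to 1/10.
So P(the car behind door 3 | the host opened door 1 and door 5) = (1/30) / (1/10) = 1/3.

1/3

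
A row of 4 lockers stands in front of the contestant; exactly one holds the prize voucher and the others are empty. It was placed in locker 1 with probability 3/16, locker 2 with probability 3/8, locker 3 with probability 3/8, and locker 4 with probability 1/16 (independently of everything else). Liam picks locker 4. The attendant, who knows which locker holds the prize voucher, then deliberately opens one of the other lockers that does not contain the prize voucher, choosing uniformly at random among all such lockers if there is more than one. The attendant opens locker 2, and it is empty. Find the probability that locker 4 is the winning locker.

2/29

Condition on the true location of the prize voucher.
If it is in locker 1 (prior 3/16): the attendant has 2 equally likely choices, so probability 1/2; weight (3/16)·(1/2) = 3/32.
If it is in locker 2 (prior 3/8): the attendant opened locker 2, so this case is ruled out; weight (3/8)·0 = 0.
If it is in locker 3 (prior 3/8): the attendant has 2 equally likely choices, so probability 1/2; weight (3/8)·(1/2) = 3/16.
If it is in locker 4 (prior 1/16): the attendant has 3 equally likely choices, so probability 1/3; weight (1/16)·(1/3) = 1/48.
The weights sum to 29/96.
So P(the prize voucher in locker 4 | the attendant opened locker 2) = (1/48) / (29/96) = 2/29.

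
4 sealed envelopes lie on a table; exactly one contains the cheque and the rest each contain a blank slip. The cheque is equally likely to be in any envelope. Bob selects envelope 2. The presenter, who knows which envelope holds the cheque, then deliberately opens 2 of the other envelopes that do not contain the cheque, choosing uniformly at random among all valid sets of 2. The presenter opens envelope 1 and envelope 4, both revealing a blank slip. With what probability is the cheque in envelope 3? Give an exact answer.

3/4

Consider each possible location of the cheque in turn.
If it is in either of envelopes 1 and 4 (prior 1/4 each): that envelope was opened and seen not to hold the prize — ruled out; weight (1/4)·0 = 0 each.
If it is in envelope 2 (prior 1/4): the presenter has 3 equally likely choices, so probability 1/3; weight (1/4)·(1/3) = 1/12.
If it is in envelope 3 (prior 1/4): the presenter has no choice, probability 1; weight (1/4)·1 = 1/4.
The weights sum to 1/3.
So P(the cheque in envelope 3 | the presenter opened envelope 1 and envelope 4) = (1/4) / (1/3) = 3/4.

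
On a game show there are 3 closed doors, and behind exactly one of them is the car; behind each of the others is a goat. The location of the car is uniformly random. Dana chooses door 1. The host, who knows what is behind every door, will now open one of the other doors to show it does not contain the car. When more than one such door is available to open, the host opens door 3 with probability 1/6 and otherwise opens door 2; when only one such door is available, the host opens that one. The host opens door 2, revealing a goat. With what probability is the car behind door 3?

6/11

Apply Bayes' rule, conditioning on where the car actually is.
If it is behind door 1 (prior 1/3): door 3 is available but not opened, probability 5/6; weight (1/3)·(5/6) = 5/18.
If it is behind door 2 (prior 1/3): the host opened door 2, so this case is ruled out; weight (1/3)·0 = 0.
If it is behind door 3 (prior 1/3): only door 2 is available, probability 1; weight (1/3)·1 = 1/3.
The weights sum to 11/18.
So P(the car behind door 3 | the host opened door 2) = (1/3) / (11/18) = 6/11.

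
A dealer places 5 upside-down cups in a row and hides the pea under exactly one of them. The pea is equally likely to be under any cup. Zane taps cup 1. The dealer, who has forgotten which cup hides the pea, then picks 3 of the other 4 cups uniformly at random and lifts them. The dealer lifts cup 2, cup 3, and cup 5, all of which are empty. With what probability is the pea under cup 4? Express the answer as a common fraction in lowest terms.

1/2

Because the dealer chose which cups to lift without knowing where the pea is, the choice is independent of the prize location. Learning that none of the 3 opened cups holds the pea simply rules out those 3 locations and leaves the remaining 2 cups still equally likely by symmetry.
So P(the pea under cup 4) = 1/2.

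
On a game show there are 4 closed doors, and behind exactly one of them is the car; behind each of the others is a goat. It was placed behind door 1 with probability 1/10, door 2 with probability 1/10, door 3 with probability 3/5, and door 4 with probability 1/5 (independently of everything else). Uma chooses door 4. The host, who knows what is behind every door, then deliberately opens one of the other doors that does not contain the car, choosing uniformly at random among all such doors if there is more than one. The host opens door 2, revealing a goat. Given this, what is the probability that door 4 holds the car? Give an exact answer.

Condition on the true location of the car.
If it is behind door 1 (prior 1/10): the host has 2 equally likely choices, so probability 1/2; weight (1/10)·(1/2) = 1/20.
If it is behind door 2 (prior 1/10): the host opened door 2, so this case is ruled out; weight (1/10)·0 = 0.
If it is behind door 3 (prior 3/5): the host has 2 equally likely choices, so probability 1/2; weight (3/5)·(1/2) = 3/10.
If it is behind door 4 (prior 1/5): the host has 3 equally likely choices, so probability 1/3; weight (1/5)·(1/3) = 1/15.
The weights sum to 5/12.
So P(the car behind door 4 | the host opened door 2) = (1/15) / (5/12) = 4/25.

4/25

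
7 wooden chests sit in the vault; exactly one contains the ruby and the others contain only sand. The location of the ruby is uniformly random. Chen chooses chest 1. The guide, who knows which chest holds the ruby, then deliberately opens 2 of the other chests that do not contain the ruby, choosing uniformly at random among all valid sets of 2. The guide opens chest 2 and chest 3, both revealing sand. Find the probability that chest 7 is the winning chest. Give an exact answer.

3/14

Consider each possible location of the ruby in turn.
If it is in chest 1 (prior 1/7): the guide has 15 equally likely choices, so probability 1/15; weight (1/7)·(1/15) = 1/105.
If it is in either of chests 2 and 3 (prior 1/7 each): that chest was opened and seen not to hold the prize — ruled out; weight (1/7)·0 = 0 each.
If it is in any of chests 4, 5, 6, and 7 (prior 1/7 each): the guide has 10 equally likely choices, so probability 1/10; weight (1/7)·(1/10) = 1/70 each.
The weights sum to 1/15.
So P(the ruby in chest 7 | the guide opened chest 2 and chest 3) = (1/70) / (1/15) = 3/14.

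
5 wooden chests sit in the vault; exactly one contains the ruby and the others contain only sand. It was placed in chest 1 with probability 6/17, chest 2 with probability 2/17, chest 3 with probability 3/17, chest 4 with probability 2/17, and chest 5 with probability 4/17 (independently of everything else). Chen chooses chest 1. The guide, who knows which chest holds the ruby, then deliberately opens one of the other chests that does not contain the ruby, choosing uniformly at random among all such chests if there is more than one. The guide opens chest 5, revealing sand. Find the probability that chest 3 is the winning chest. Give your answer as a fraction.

Condition on the true location of the ruby.
If it is in chest 1 (prior 6/17): the guide has 4 equally likely choices, so probability 1/4; weight (6/17)·(1/4) = 3/34.
If it is in either of chests 2 and 4 (prior 2/17 each): the guide has 3 equally likely choices, so probability 1/3; weight (2/17)·(1/3) = 2/51 each.
If it is in chest 3 (prior 3/17): the guide has 3 equally likely choices, so probability 1/3; weight (3/17)·(1/3) = 1/17.
If it is in chest 5 (prior 4/17): the guide opened chest 5, so this case is ruled out; weight (4/17)·0 = 0.
The weights sum to 23/102.
So P(the ruby in chest 3 | the guide opened chest 5) = (1/17) / (23/102) = 6/23.

6/23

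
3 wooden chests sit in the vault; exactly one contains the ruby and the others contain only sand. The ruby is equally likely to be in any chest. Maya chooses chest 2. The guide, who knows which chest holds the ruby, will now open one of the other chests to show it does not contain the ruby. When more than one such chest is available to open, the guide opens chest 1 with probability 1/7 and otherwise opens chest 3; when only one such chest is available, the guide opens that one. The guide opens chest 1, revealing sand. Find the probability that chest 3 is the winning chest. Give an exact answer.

Consider each possible location of the ruby in turn.
If it is in chest 1 (prior 1/3): the guide opened chest 1, so this case is ruled out; weight (1/3)·0 = 0.
If it is in chest 2 (prior 1/3): chest 1 is available, opened with probability 1/7; weight (1/3)·(1/7) = 1/21.
If it is in chest 3 (prior 1/3): only chest 1 is available, probability 1; weight (1/3)·1 = 1/3.
The weights sum to 8/21.
So P(the ruby in chest 3 | the guide opened chest 1) = (1/3) / (8/21) = 7/8.

7/8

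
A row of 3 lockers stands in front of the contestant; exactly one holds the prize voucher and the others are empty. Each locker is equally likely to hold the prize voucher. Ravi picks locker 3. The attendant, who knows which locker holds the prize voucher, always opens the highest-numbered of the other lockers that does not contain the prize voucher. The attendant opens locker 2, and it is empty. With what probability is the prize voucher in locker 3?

1/2

Condition on the true location of the prize voucher.
If it is in either of lockers 1 and 3 (prior 1/3 each): locker 2 is the highest-numbered option available, probability 1; weight (1/3)·1 = 1/3 each.
If it is in locker 2 (prior 1/3): the attendant opened locker 2, so this case is ruled out; weight (1/3)·0 = 0.
The weights sum to 2/3.
So P(the prize voucher in locker 3 | the attendant opened locker 2) = (1/3) / (2/3) = 1/2.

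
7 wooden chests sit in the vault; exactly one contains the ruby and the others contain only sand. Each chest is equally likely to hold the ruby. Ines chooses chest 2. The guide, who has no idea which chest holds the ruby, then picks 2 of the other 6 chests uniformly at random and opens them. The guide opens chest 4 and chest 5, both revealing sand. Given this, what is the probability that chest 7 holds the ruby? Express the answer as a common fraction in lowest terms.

1/5

Because the guide chose which chests to open without knowing where the ruby is, the choice is independent of the prize location. Learning that none of the 2 opened chests holds the ruby simply rules out those 2 locations and leaves the remaining 5 chests still equally likely by symmetry.
So P(the ruby in chest 7) = 1/5.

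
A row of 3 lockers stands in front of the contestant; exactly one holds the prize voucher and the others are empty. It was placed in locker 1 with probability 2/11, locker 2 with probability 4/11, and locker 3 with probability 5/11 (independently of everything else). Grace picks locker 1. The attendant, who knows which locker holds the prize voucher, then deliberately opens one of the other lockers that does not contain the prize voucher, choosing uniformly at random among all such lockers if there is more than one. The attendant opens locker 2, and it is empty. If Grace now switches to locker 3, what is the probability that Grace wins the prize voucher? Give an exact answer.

5/6

Consider each possible location of the prize voucher in turn.
If it is in locker 1 (prior 2/11): the attendant has 2 equally likely choices, so probability 1/2; weight (2/11)·(1/2) = 1/11.
If it is in locker 2 (prior 4/11): the attendant opened locker 2, so this case is ruled out; weight (4/11)·0 = 0.
If it is in locker 3 (prior 5/11): the attendant has no choice, probability 1; weight (5/11)·1 = 5/11.
The weights sum to 6/11.
So P(the prize voucher in locker 3 | the attendant opened locker 2) = (5/11) / (6/11) = 5/6.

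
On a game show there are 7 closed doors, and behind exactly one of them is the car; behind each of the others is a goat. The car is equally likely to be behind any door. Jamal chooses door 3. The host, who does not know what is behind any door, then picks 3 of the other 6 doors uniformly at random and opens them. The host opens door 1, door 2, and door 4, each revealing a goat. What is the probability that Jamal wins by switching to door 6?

1/4

Condition on the true location of the car.
If it is behind any of doors 1, 2, and 4 (prior 1/7 each): that door was opened and seen not to hold the prize — ruled out; weight (1/7)·0 = 0 each.
If it is behind any of doors 3, 5, 6, and 7 (prior 1/7 each): the host picks exactly this set with probability 1/20 regardless, and none is the prize; weight (1/7)·(1/20) = 1/140 each.
The weights sum to 1/35.
So P(the car behind door 6 | the host opened door 1, door 2, and door 4) = (1/140) / (1/35) = 1/4.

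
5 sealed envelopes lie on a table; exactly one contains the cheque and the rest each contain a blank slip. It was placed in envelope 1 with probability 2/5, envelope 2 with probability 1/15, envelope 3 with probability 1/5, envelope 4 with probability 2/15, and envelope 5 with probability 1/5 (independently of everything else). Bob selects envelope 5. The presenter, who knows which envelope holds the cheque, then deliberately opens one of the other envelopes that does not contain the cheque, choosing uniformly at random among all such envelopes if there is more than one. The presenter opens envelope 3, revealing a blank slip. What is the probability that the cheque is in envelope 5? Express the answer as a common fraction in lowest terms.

Apply Bayes' rule, conditioning on where the cheque actually is.
If it is in envelope 1 (prior 2/5): the presenter has 3 equally likely choices, so probability 1/3; weight (2/5)·(1/3) = 2/15.
If it is in envelope 2 (prior 1/15): the presenter has 3 equally likely choices, so probability 1/3; weight (1/15)·(1/3) = 1/45.
If it is in envelope 3 (prior 1/5): the presenter opened envelope 3, so this case is ruled out; weight (1/5)·0 = 0.
If it is in envelope 4 (prior 2/15): the presenter has 3 equally likely choices, so probability 1/3; weight (2/15)·(1/3) = 2/45.
If it is in envelope 5 (prior 1/5): the presenter has 4 equally likely choices, so probability 1/4; weight (1/5)·(1/4) = 1/20.
The weights sum to 1/4.
So P(the cheque in envelope 5 | the presenter opened envelope 3) = (1/20) / (1/4) = 1/5.

1/5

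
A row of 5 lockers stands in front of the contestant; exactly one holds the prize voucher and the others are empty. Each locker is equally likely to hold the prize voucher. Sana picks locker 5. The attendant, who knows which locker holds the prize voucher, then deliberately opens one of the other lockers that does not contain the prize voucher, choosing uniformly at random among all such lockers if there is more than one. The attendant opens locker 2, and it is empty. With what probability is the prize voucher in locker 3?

4/15

Condition on the true location of the prize voucher.
If it is in any of lockers 1, 3, and 4 (prior 1/5 each): the attendant has 3 equally likely choices, so probability 1/3; weight (1/5)·(1/3) = 1/15 each.
If it is in locker 2 (prior 1/5): the attendant opened locker 2, so this case is ruled out; weight (1/5)·0 = 0.
If it is in locker 5 (prior 1/5): the attendant has 4 equally likely choices, so probability 1/4; weight (1/5)·(1/4) = 1/20.
The weights sum to 1/4.
So P(the prize voucher in locker 3 | the attendant opened locker 2) = (1/15) / (1/4) = 4/15.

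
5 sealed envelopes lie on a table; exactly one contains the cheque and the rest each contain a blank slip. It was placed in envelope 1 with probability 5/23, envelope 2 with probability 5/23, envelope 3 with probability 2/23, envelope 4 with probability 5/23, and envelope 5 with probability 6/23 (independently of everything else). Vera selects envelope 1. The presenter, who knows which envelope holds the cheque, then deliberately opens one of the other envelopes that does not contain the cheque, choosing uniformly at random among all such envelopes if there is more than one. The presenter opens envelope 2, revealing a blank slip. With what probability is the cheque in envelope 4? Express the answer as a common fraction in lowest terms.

20/67

Apply Bayes' rule, conditioning on where the cheque actually is.
If it is in envelope 1 (prior 5/23): the presenter has 4 equally likely choices, so probability 1/4; weight (5/23)·(1/4) = 5/92.
If it is in envelope 2 (prior 5/23): the presenter opened envelope 2, so this case is ruled out; weight (5/23)·0 = 0.
If it is in envelope 3 (prior 2/23): the presenter has 3 equally likely choices, so probability 1/3; weight (2/23)·(1/3) = 2/69.
If it is in envelope 4 (prior 5/23): the presenter has 3 equally likely choices, so probability 1/3; weight (5/23)·(1/3) = 5/69.
If it is in envelope 5 (prior 6/23): the presenter has 3 equally likely choices, so probability 1/3; weight (6/23)·(1/3) = 2/23.
The weights sum to 67/276.
So P(the cheque in envelope 4 | the presenter opened envelope 2) = (5/69) / (67/276) = 20/67.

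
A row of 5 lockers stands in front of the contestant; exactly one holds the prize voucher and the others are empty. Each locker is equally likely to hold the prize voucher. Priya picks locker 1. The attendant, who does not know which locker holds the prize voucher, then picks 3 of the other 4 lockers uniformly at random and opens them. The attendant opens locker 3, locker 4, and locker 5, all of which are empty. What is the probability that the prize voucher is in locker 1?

Consider each possible location of the prize voucher in turn.
If it is in either of lockers 1 and 2 (prior 1/5 each): the attendant picks exactly this set with probability 1/4 regardless, and none is the prize; weight (1/5)·(1/4) = 1/20 each.
If it is in any of lockers 3, 4, and 5 (prior 1/5 each): that locker was opened and seen not to hold the prize — ruled out; weight (1/5)·0 = 0 each.
The weights sum to 1/10.
So P(the prize voucher in locker 1 | the attendant opened locker 3, locker 4, and locker 5) = (1/20) / (1/10) = 1/2.

1/2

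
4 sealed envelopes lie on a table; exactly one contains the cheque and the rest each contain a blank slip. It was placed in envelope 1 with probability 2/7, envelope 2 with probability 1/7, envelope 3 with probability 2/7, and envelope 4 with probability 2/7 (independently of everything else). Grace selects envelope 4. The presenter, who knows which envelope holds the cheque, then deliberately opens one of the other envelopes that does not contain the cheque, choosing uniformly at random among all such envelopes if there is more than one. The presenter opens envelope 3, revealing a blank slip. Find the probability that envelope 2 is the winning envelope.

3/13

Apply Bayes' rule, conditioning on where the cheque actually is.
If it is in envelope 1 (prior 2/7): the presenter has 2 equally likely choices, so probability 1/2; weight (2/7)·(1/2) = 1/7.
If it is in envelope 2 (prior 1/7): the presenter has 2 equally likely choices, so probability 1/2; weight (1/7)·(1/2) = 1/14.
If it is in envelope 3 (prior 2/7): the presenter opened envelope 3, so this case is ruled out; weight (2/7)·0 = 0.
If it is in envelope 4 (prior 2/7): the presenter has 3 equally likely choices, so probability 1/3; weight (2/7)·(1/3) = 2/21.
The weights sum to 13/42.
So P(the cheque in envelope 2 | the presenter opened envelope 3) = (1/14) / (13/42) = 3/13.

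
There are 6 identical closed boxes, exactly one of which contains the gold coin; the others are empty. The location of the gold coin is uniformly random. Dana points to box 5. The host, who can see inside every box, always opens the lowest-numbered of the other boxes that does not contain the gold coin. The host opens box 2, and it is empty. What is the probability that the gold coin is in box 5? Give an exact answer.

Condition on the true location of the gold coin.
If it is in box 1 (prior 1/6): box 2 is the lowest-numbered option available, probability 1; weight (1/6)·1 = 1/6.
If it is in box 2 (prior 1/6): the host opened box 2, so this case is ruled out; weight (1/6)·0 = 0.
If it is in any of boxes 3, 4, 5, and 6 (prior 1/6 each): the host would have opened box 1 instead, probability 0; weight (1/6)·0 = 0 each.
The weights sum to 1/6.
So P(the gold coin in box 5 | the host opened box 2) = 0 / (1/6) = 0.

0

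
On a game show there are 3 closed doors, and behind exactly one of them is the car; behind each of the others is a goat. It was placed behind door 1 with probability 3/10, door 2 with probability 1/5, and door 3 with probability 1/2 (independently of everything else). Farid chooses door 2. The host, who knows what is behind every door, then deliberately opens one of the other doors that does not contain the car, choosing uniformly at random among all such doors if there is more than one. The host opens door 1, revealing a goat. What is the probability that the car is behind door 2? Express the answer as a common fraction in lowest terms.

1/6

Consider each possible location of the car in turn.
If it is behind door 1 (prior 3/10): the host opened door 1, so this case is ruled out; weight (3/10)·0 = 0.
If it is behind door 2 (prior 1/5): the host has 2 equally likely choices, so probability 1/2; weight (1/5)·(1/2) = 1/10.
If it is behind door 3 (prior 1/2): the host has no choice, probability 1; weight (1/2)·1 = 1/2.
The weights sum to 3/5.
So P(the car behind door 2 | the host opened door 1) = (1/10) / (3/5) = 1/6.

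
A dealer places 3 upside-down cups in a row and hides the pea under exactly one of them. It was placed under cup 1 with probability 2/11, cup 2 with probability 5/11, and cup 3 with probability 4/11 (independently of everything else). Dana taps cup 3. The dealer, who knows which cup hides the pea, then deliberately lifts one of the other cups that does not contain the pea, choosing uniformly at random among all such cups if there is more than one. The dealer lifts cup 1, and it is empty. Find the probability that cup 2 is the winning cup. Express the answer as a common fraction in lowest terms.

5/7

Apply Bayes' rule, conditioning on where the pea actually is.
If it is under cup 1 (prior 2/11): the dealer opened cup 1, so this case is ruled out; weight (2/11)·0 = 0.
If it is under cup 2 (prior 5/11): the dealer has no choice, probability 1; weight (5/11)·1 = 5/11.
If it is under cup 3 (prior 4/11): the dealer has 2 equally likely choices, so probability 1/2; weight (4/11)·(1/2) = 2/11.
The weights sum to 7/11.
So P(the pea under cup 2 | the dealer opened cup 1) = (5/11) / (7/11) = 5/7.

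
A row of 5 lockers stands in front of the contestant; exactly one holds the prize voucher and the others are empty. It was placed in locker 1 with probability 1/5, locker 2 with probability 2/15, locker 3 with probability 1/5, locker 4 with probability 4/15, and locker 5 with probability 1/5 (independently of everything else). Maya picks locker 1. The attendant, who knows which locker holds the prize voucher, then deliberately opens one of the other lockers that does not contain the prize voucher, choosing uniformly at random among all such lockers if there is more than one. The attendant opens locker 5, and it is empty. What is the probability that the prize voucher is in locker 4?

Condition on the true location of the prize voucher.
If it is in locker 1 (prior 1/5): the attendant has 4 equally likely choices, so probability 1/4; weight (1/5)·(1/4) = 1/20.
If it is in locker 2 (prior 2/15): the attendant has 3 equally likely choices, so probability 1/3; weight (2/15)·(1/3) = 2/45.
If it is in locker 3 (prior 1/5): the attendant has 3 equally likely choices, so probability 1/3; weight (1/5)·(1/3) = 1/15.
If it is in locker 4 (prior 4/15): the attendant has 3 equally likely choices, so probability 1/3; weight (4/15)·(1/3) = 4/45.
If it is in locker 5 (prior 1/5): the attendant opened locker 5, so this case is ruled out; weight (1/5)·0 = 0.
The weights sum to 1/4.
So P(the prize voucher in locker 4 | the attendant opened locker 5) = (4/45) / (1/4) = 16/45.

16/45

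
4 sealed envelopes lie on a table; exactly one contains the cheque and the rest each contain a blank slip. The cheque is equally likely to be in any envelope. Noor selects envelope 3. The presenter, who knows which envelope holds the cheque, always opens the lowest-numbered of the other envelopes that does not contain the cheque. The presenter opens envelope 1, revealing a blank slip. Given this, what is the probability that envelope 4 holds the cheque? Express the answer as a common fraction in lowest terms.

Apply Bayes' rule, conditioning on where the cheque actually is.
If it is in envelope 1 (prior 1/4): the presenter opened envelope 1, so this case is ruled out; weight (1/4)·0 = 0.
If it is in any of envelopes 2, 3, and 4 (prior 1/4 each): envelope 1 is the lowest-numbered option available, probability 1; weight (1/4)·1 = 1/4 each.
The weights sum to 3/4.
So P(the cheque in envelope 4 | the presenter opened envelope 1) = (1/4) / (3/4) = 1/3.

1/3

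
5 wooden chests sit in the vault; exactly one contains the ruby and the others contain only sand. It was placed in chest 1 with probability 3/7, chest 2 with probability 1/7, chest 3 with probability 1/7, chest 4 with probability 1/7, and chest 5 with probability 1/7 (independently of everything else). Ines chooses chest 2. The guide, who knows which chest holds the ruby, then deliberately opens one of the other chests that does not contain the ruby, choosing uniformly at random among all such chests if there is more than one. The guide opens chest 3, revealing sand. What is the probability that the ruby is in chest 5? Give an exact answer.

Apply Bayes' rule, conditioning on where the ruby actually is.
If it is in chest 1 (prior 3/7): the guide has 3 equally likely choices, so probability 1/3; weight (3/7)·(1/3) = 1/7.
If it is in chest 2 (prior 1/7): the guide has 4 equally likely choices, so probability 1/4; weight (1/7)·(1/4) = 1/28.
If it is in chest 3 (prior 1/7): the guide opened chest 3, so this case is ruled out; weight (1/7)·0 = 0.
If it is in either of chests 4 and 5 (prior 1/7 each): the guide has 3 equally likely choices, so probability 1/3; weight (1/7)·(1/3) = 1/21 each.
The weights sum to 23/84.
So P(the ruby in chest 5 | the guide opened chest 3) = (1/21) / (23/84) = 4/23.

4/23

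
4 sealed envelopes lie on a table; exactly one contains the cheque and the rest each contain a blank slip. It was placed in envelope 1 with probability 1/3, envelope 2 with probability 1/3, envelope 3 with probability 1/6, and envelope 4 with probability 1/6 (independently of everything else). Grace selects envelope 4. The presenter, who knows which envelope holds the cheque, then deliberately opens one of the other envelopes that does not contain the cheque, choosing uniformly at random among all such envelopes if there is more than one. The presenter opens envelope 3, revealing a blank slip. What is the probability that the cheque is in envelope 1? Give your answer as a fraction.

Apply Bayes' rule, conditioning on where the cheque actually is.
If it is in either of envelopes 1 and 2 (prior 1/3 each): the presenter has 2 equally likely choices, so probability 1/2; weight (1/3)·(1/2) = 1/6 each.
If it is in envelope 3 (prior 1/6): the presenter opened envelope 3, so this case is ruled out; weight (1/6)·0 = 0.
If it is in envelope 4 (prior 1/6): the presenter has 3 equally likely choices, so probability 1/3; weight (1/6)·(1/3) = 1/18.
The weights sum to 7/18.
So P(the cheque in envelope 1 | the presenter opened envelope 3) = (1/6) / (7/18) = 3/7.

3/7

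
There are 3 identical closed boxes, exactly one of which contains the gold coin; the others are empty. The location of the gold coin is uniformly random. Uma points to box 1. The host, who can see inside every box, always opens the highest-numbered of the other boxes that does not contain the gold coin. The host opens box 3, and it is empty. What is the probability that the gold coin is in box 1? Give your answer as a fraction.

Condition on the true location of the gold coin.
If it is in either of boxes 1 and 2 (prior 1/3 each): box 3 is the highest-numbered option available, probability 1; weight (1/3)·1 = 1/3 each.
If it is in box 3 (prior 1/3): the host opened box 3, so this case is ruled out; weight (1/3)·0 = 0.
The weights sum to 2/3.
So P(the gold coin in box 1 | the host opened box 3) = (1/3) / (2/3) = 1/2.

1/2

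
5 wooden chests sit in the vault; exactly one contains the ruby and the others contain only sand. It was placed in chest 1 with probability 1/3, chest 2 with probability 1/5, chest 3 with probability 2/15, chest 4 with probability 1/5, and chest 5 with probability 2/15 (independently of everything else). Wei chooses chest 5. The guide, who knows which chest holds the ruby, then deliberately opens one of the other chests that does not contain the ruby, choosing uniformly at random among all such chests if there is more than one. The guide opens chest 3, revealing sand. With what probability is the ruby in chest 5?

Condition on the true location of the ruby.
If it is in chest 1 (prior 1/3): the guide has 3 equally likely choices, so probability 1/3; weight (1/3)·(1/3) = 1/9.
If it is in either of chests 2 and 4 (prior 1/5 each): the guide has 3 equally likely choices, so probability 1/3; weight (1/5)·(1/3) = 1/15 each.
If it is in chest 3 (prior 2/15): the guide opened chest 3, so this case is ruled out; weight (2/15)·0 = 0.
If it is in chest 5 (prior 2/15): the guide has 4 equally likely choices, so probability 1/4; weight (2/15)·(1/4) = 1/30.
The weights sum to 5/18.
So P(the ruby in chest 5 | the guide opened chest 3) = (1/30) / (5/18) = 3/25.

3/25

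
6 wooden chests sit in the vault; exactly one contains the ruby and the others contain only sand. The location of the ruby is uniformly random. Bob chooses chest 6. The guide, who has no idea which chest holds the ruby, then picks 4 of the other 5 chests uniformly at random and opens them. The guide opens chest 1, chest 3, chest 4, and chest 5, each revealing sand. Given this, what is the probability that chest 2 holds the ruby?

1/2

Because the guide chose which chests to open without knowing where the ruby is, the choice is independent of the prize location. Learning that none of the 4 opened chests holds the ruby simply rules out those 4 locations and leaves the remaining 2 chests still equally likely by symmetry.
So P(the ruby in chest 2) = 1/2.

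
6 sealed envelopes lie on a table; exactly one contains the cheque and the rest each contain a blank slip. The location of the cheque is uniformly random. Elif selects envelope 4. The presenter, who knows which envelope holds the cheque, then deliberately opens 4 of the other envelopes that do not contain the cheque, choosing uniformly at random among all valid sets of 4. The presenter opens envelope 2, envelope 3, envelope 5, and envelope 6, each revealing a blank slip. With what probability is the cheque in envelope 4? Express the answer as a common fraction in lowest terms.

1/6

Condition on the true location of the cheque.
If it is in envelope 1 (prior 1/6): the presenter has no choice, probability 1; weight (1/6)·1 = 1/6.
If it is in any of envelopes 2, 3, 5, and 6 (prior 1/6 each): that envelope was opened and seen not to hold the prize — ruled out; weight (1/6)·0 = 0 each.
If it is in envelope 4 (prior 1/6): the presenter has 5 equally likely choices, so probability 1/5; weight (1/6)·(1/5) = 1/30.
The weights sum to 1/5.
So P(the cheque in envelope 4 | the presenter opened envelope 2, envelope 3, envelope 5, and envelope 6) = (1/30) / (1/5) = 1/6.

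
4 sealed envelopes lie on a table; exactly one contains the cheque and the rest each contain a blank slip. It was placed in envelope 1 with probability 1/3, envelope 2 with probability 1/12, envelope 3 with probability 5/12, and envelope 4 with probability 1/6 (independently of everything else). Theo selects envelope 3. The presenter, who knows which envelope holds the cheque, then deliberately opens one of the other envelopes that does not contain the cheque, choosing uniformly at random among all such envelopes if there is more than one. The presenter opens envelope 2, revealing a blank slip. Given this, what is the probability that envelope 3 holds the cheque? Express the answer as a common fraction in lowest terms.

Apply Bayes' rule, conditioning on where the cheque actually is.
If it is in envelope 1 (prior 1/3): the presenter has 2 equally likely choices, so probability 1/2; weight (1/3)·(1/2) = 1/6.
If it is in envelope 2 (prior 1/12): the presenter opened envelope 2, so this case is ruled out; weight (1/12)·0 = 0.
If it is in envelope 3 (prior 5/12): the presenter has 3 equally likely choices, so probability 1/3; weight (5/12)·(1/3) = 5/36.
If it is in envelope 4 (prior 1/6): the presenter has 2 equally likely choices, so probability 1/2; weight (1/6)·(1/2) = 1/12.
The weights sum to 7/18.
So P(the cheque in envelope 3 | the presenter opened envelope 2) = (5/36) / (7/18) = 5/14.

5/14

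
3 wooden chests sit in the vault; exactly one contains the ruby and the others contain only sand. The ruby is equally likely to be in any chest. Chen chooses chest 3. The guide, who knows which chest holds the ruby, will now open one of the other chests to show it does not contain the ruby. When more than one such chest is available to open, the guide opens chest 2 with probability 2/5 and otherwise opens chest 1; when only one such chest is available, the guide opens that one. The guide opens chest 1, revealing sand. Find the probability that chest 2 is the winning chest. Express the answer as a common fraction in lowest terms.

5/8

Consider each possible location of the ruby in turn.
If it is in chest 1 (prior 1/3): the guide opened chest 1, so this case is ruled out; weight (1/3)·0 = 0.
If it is in chest 2 (prior 1/3): only chest 1 is available, probability 1; weight (1/3)·1 = 1/3.
If it is in chest 3 (prior 1/3): chest 2 is available but not opened, probability 3/5; weight (1/3)·(3/5) = 1/5.
The weights sum to 8/15.
So P(the ruby in chest 2 | the guide opened chest 1) = (1/3) / (8/15) = 5/8.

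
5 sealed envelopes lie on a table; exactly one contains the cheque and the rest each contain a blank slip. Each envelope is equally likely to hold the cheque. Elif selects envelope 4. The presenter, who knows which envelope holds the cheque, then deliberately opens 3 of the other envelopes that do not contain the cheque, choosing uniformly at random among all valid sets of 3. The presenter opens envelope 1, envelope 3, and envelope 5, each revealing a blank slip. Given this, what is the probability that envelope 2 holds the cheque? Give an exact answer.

4/5

Consider each possible location of the cheque in turn.
If it is in any of envelopes 1, 3, and 5 (prior 1/5 each): that envelope was opened and seen not to hold the prize — ruled out; weight (1/5)·0 = 0 each.
If it is in envelope 2 (prior 1/5): the presenter has no choice, probability 1; weight (1/5)·1 = 1/5.
If it is in envelope 4 (prior 1/5): the presenter has 4 equally likely choices, so probability 1/4; weight (1/5)·(1/4) = 1/20.
The weights sum to 1/4.
So P(the cheque in envelope 2 | the presenter opened envelope 1, envelope 3, and envelope 5) = (1/5) / (1/4) = 4/5.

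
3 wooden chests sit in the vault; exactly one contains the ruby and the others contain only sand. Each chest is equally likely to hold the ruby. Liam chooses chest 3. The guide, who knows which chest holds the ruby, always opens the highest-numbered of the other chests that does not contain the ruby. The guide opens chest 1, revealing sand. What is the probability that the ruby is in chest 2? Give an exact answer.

Apply Bayes' rule, conditioning on where the ruby actually is.
If it is in chest 1 (prior 1/3): the guide opened chest 1, so this case is ruled out; weight (1/3)·0 = 0.
If it is in chest 2 (prior 1/3): chest 1 is the highest-numbered option available, probability 1; weight (1/3)·1 = 1/3.
If it is in chest 3 (prior 1/3): the guide would have opened chest 2 instead, probability 0; weight (1/3)·0 = 0.
The weights sum to 1/3.
So P(the ruby in chest 2 | the guide opened chest 1) = (1/3) / (1/3) = 1.

1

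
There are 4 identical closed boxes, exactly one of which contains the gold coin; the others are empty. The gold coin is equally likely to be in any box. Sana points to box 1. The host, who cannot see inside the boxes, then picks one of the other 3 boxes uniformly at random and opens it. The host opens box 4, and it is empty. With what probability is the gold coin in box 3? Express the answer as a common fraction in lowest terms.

1/3

Condition on the true location of the gold coin.
If it is in any of boxes 1, 2, and 3 (prior 1/4 each): the host picks box 4 with probability 1/3 regardless, and it is not the prize; weight (1/4)·(1/3) = 1/12 each.
If it is in box 4 (prior 1/4): the host opened box 4, so this case is ruled out; weight (1/4)·0 = 0.
The weights sum to 1/4.
So P(the gold coin in box 3 | the host opened box 4) = (1/12) / (1/4) = 1/3.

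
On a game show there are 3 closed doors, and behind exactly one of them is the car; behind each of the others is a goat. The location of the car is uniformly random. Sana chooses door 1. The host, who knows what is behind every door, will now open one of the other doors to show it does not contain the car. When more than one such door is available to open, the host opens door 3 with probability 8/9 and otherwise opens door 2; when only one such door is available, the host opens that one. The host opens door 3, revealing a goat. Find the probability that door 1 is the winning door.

Apply Bayes' rule, conditioning on where the car actually is.
If it is behind door 1 (prior 1/3): door 3 is available, opened with probability 8/9; weight (1/3)·(8/9) = 8/27.
If it is behind door 2 (prior 1/3): only door 3 is available, probability 1; weight (1/3)·1 = 1/3.
If it is behind door 3 (prior 1/3): the host opened door 3, so this case is ruled out; weight (1/3)·0 = 0.
The weights sum to 17/27.
So P(the car behind door 1 | the host opened door 3) = (8/27) / (17/27) = 8/17.

8/17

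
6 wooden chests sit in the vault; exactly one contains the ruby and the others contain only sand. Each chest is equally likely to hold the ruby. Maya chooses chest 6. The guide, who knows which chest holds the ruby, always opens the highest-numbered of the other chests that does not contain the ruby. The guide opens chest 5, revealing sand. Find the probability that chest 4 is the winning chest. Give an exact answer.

1/5

Apply Bayes' rule, conditioning on where the ruby actually is.
If it is in any of chests 1, 2, 3, 4, and 6 (prior 1/6 each): chest 5 is the highest-numbered option available, probability 1; weight (1/6)·1 = 1/6 each.
If it is in chest 5 (prior 1/6): the guide opened chest 5, so this case is ruled out; weight (1/6)·0 = 0.
The weights sum to 5/6.
So P(the ruby in chest 4 | the guide opened chest 5) = (1/6) / (5/6) = 1/5.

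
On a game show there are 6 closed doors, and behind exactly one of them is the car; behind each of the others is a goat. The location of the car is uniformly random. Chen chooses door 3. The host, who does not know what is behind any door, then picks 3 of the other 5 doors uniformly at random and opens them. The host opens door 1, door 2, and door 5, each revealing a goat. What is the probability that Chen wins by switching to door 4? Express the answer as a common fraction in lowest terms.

1/3

Consider each possible location of the car in turn.
If it is behind any of doors 1, 2, and 5 (prior 1/6 each): that door was opened and seen not to hold the prize — ruled out; weight (1/6)·0 = 0 each.
If it is behind any of doors 3, 4, and 6 (prior 1/6 each): the host picks exactly this set with probability 1/10 regardless, and none is the prize; weight (1/6)·(1/10) = 1/60 each.
The weights sum to 1/20.
So P(the car behind door 4 | the host opened door 1, door 2, and door 5) = (1/60) / (1/20) = 1/3.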